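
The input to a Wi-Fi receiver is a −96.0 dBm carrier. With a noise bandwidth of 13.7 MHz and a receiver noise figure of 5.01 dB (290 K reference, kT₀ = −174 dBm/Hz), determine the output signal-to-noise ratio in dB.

1.6 dB

Noise floor: N = −174 + 10 log₁₀(B) + NF
10 log₁₀(1.37×10⁷) = 71.37 dB
N = −174 + 71.37 + 5.01 = −97.62 dBm
SNR = P_sig − N = −96.0 − (−97.62) = 1.62 dB → 1.6 dB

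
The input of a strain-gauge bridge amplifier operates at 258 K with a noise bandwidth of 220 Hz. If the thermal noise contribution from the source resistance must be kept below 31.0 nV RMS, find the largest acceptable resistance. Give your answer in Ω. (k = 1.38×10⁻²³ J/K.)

307 Ω

Johnson–Nyquist: V_n = √(4kTRB) ⇒ R = V_n² / (4kTB)
4kTB = 4 × 1.38×10⁻²³ × 258 × 2.20×10² = 3.13×10⁻¹⁸
R = (3.10×10⁻⁸)² / 3.13×10⁻¹⁸ = 3.07×10² Ω = 307 Ω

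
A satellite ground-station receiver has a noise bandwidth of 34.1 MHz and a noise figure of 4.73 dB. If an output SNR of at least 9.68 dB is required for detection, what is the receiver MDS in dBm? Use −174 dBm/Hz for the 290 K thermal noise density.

−84.3 dBm

Sensitivity = −174 + 10 log₁₀(B) + NF + SNR_min
= −174 + 75.33 + 4.73 + 9.68
= −84.26 dBm → −84.3 dBm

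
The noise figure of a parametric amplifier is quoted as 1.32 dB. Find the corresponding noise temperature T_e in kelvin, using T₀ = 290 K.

103 K

F = 10^(1.32/10) = 1.35519
T_e = (F − 1)·T₀ = (1.35519 − 1) × 290 = 103 K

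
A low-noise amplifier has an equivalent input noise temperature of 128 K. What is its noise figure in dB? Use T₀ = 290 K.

F = 1 + T_e/T₀ = 1 + 128/290 = 1.44138
NF = 10 log₁₀(1.44138) = 1.59 dB

1.59 dB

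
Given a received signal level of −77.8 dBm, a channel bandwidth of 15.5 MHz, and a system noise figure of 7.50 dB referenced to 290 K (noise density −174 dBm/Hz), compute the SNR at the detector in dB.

Noise floor: N = −174 + 10 log₁₀(B) + NF
10 log₁₀(1.55×10⁷) = 71.9 dB
N = −174 + 71.9 + 7.50 = −94.60 dBm
SNR = P_sig − N = −77.8 − (−94.60) = 16.80 dB → 16.8 dB

16.8 dB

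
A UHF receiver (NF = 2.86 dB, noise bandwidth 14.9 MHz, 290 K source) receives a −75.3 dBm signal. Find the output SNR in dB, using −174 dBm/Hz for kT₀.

Noise floor: N = −174 + 10 log₁₀(B) + NF
10 log₁₀(1.49×10⁷) = 71.73 dB
N = −174 + 71.73 + 2.86 = −99.41 dBm
SNR = P_sig − N = −75.3 − (−99.41) = 24.11 dB → 24.1 dB

24.1 dB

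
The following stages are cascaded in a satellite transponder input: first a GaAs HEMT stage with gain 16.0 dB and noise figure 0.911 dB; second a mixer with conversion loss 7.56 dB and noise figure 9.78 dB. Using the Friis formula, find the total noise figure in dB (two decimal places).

Convert to linear (a loss of L dB is a gain of −L dB): F_i = 10^(NF_i/10), G_i = 10^(G_i,dB/10)
  Stage 1: F_1 = 10^(0.911/10) = 1.233, G_1 = 10^(16.0/10) = 39.81
  Stage 2: F_2 = 10^(9.78/10) = 9.506, G_2 = 10^(−7.56/10) = 0.1754
Friis cascade:
  F = 1.233 + (9.506 − 1)/39.81 = 1.447
NF = 10 log₁₀(1.447) = 1.60 dB

1.60 dB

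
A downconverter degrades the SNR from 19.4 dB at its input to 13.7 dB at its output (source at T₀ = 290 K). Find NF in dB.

NF (dB) = SNR_in(dB) − SNR_out(dB) when the source is at T₀
NF = 19.4 − 13.7 = 5.7 dB

5.7 dB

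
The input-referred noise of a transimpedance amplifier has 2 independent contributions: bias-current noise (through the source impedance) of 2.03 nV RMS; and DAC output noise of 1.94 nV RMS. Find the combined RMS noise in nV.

2.81 nV

Uncorrelated sources add in power (mean-square): V_tot = √(ΣV_i²)
V_tot = √[(2.03×10⁻⁹)² + (1.94×10⁻⁹)²] = 2.81×10⁻⁹ V = 2.81 nV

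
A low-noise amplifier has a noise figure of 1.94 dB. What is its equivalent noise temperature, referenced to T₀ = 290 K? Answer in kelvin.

163 K

F = 10^(1.94/10) = 1.56315
T_e = (F − 1)·T₀ = (1.56315 − 1) × 290 = 163 K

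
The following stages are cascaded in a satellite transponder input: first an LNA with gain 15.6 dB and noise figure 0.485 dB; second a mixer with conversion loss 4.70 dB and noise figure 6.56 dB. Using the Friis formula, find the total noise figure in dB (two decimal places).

Convert to linear (a loss of L dB is a gain of −L dB): F_i = 10^(NF_i/10), G_i = 10^(G_i,dB/10)
  Stage 1: F_1 = 10^(0.485/10) = 1.118, G_1 = 10^(15.6/10) = 36.31
  Stage 2: F_2 = 10^(6.56/10) = 4.529, G_2 = 10^(−4.70/10) = 0.3388
Friis cascade:
  F = 1.118 + (4.529 − 1)/36.31 = 1.215
NF = 10 log₁₀(1.215) = 0.85 dB

0.85 dB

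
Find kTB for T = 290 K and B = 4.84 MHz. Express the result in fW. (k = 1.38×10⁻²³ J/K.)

19.4 fW

P_n = kTB = 1.38×10⁻²³ × 290 × 4.84×10⁶ = 1.94×10⁻¹⁴ W = 19.4 fW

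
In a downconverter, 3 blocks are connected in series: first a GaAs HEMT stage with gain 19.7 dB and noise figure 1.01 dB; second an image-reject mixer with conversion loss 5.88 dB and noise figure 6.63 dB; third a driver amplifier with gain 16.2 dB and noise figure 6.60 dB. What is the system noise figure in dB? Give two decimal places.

Convert to linear (a loss of L dB is a gain of −L dB): F_i = 10^(NF_i/10), G_i = 10^(G_i,dB/10)
  Stage 1: F_1 = 10^(1.01/10) = 1.262, G_1 = 10^(19.7/10) = 93.33
  Stage 2: F_2 = 10^(6.63/10) = 4.603, G_2 = 10^(−5.88/10) = 0.2582
  Stage 3: F_3 = 10^(6.60/10) = 4.571, G_3 = 10^(16.2/10) = 41.69
Friis cascade:
  F = 1.262 + (4.603 − 1)/93.33 + (4.571 − 1)/24.10 = 1.449
NF = 10 log₁₀(1.449) = 1.61 dB

1.61 dB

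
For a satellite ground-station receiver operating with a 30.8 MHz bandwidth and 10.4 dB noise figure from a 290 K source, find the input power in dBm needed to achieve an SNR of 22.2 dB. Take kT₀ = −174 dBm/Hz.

Sensitivity = −174 + 10 log₁₀(B) + NF + SNR_min
= −174 + 74.89 + 10.4 + 22.2
= −66.51 dBm → −66.5 dBm

−66.5 dBm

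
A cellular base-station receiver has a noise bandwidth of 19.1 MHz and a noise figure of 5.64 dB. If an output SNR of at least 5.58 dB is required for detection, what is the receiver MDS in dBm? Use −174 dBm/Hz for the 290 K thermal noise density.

Sensitivity = −174 + 10 log₁₀(B) + NF + SNR_min
= −174 + 72.81 + 5.64 + 5.58
= −89.97 dBm → −90.0 dBm

−90.0 dBm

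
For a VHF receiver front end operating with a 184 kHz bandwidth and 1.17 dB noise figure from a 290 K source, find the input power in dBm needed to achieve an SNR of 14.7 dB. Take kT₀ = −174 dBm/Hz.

Sensitivity = −174 + 10 log₁₀(B) + NF + SNR_min
= −174 + 52.65 + 1.17 + 14.7
= −105.48 dBm → −105.5 dBm

−105.5 dBm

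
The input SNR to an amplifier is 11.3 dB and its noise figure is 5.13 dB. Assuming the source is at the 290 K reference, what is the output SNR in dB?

6.17 dB

By definition F = SNR_in/SNR_out, so in dB: SNR_out = SNR_in − NF
SNR_out = 11.3 − 5.13 = 6.17 dB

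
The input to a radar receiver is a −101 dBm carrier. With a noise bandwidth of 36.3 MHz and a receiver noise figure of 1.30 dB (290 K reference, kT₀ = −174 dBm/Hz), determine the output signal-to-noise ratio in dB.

−3.9 dB

Noise floor: N = −174 + 10 log₁₀(B) + NF
10 log₁₀(3.63×10⁷) = 75.6 dB
N = −174 + 75.6 + 1.30 = −97.10 dBm
SNR = P_sig − N = −101 − (−97.10) = −3.90 dB → −3.9 dB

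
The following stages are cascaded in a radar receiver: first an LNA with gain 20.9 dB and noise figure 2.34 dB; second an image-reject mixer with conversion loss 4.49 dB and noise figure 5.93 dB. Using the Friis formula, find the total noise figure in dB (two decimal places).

2.40 dB

Convert to linear (a loss of L dB is a gain of −L dB): F_i = 10^(NF_i/10), G_i = 10^(G_i,dB/10)
  Stage 1: F_1 = 10^(2.34/10) = 1.714, G_1 = 10^(20.9/10) = 123.0
  Stage 2: F_2 = 10^(5.93/10) = 3.917, G_2 = 10^(−4.49/10) = 0.3556
Friis cascade:
  F = 1.714 + (3.917 − 1)/123.0 = 1.738
NF = 10 log₁₀(1.738) = 2.40 dB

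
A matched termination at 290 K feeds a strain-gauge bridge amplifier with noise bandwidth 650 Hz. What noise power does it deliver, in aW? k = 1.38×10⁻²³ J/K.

2.60 aW

P_n = kTB = 1.38×10⁻²³ × 290 × 6.50×10² = 2.60×10⁻¹⁸ W = 2.60 aW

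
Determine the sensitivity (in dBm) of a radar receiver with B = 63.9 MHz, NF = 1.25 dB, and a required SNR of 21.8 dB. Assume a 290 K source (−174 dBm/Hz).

Sensitivity = −174 + 10 log₁₀(B) + NF + SNR_min
= −174 + 78.06 + 1.25 + 21.8
= −72.89 dBm → −72.9 dBm

−72.9 dBm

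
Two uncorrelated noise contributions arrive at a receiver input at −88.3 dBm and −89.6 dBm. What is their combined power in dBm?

Convert to linear, add, convert back:
P₁ = 1.48×10⁻¹² W, P₂ = 1.10×10⁻¹² W
P_tot = 2.58×10⁻¹² W → 10 log₁₀(P_tot / 10⁻³) = −85.9 dBm

−85.9 dBm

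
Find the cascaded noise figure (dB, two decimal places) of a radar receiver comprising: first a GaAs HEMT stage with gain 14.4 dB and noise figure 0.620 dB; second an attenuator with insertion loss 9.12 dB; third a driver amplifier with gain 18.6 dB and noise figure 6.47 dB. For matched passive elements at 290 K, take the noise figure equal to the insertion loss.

3.86 dB

Convert to linear (a loss of L dB is a gain of −L dB): F_i = 10^(NF_i/10), G_i = 10^(G_i,dB/10)
  Stage 1: F_1 = 10^(0.620/10) = 1.153, G_1 = 10^(14.4/10) = 27.54
  Stage 2: F_2 = 10^(9.12/10) = 8.166, G_2 = 10^(−9.12/10) = 0.1225
  Stage 3: F_3 = 10^(6.47/10) = 4.436, G_3 = 10^(18.6/10) = 72.44
Friis cascade:
  F = 1.153 + (8.166 − 1)/27.54 + (4.436 − 1)/3.373 = 2.432
NF = 10 log₁₀(2.432) = 3.86 dB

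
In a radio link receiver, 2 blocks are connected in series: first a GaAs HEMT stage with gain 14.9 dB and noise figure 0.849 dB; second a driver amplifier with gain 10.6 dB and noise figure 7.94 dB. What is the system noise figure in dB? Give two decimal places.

Convert to linear (a loss of L dB is a gain of −L dB): F_i = 10^(NF_i/10), G_i = 10^(G_i,dB/10)
  Stage 1: F_1 = 10^(0.849/10) = 1.216, G_1 = 10^(14.9/10) = 30.90
  Stage 2: F_2 = 10^(7.94/10) = 6.223, G_2 = 10^(10.6/10) = 11.48
Friis cascade:
  F = 1.216 + (6.223 − 1)/30.90 = 1.385
NF = 10 log₁₀(1.385) = 1.41 dB

1.41 dB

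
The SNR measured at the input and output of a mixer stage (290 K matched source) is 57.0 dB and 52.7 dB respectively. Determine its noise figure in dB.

4.3 dB

NF (dB) = SNR_in(dB) − SNR_out(dB) when the source is at T₀
NF = 57.0 − 52.7 = 4.3 dB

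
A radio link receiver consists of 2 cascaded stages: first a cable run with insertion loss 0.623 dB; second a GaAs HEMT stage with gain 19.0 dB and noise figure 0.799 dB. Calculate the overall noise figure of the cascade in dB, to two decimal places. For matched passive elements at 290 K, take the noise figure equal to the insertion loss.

Convert to linear (a loss of L dB is a gain of −L dB): F_i = 10^(NF_i/10), G_i = 10^(G_i,dB/10)
  Stage 1: F_1 = 10^(0.623/10) = 1.154, G_1 = 10^(−0.623/10) = 0.8664
  Stage 2: F_2 = 10^(0.799/10) = 1.202, G_2 = 10^(19.0/10) = 79.43
Friis cascade:
  F = 1.154 + (1.202 − 1)/0.8664 = 1.387
NF = 10 log₁₀(1.387) = 1.42 dB

1.42 dB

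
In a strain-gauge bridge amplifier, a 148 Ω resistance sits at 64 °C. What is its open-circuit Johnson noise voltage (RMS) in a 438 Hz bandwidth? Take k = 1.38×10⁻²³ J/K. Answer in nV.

T = 64 °C + 273.15 = 337.15 K
V_n = √(4kTRB)
4kTRB = 4 × 1.38×10⁻²³ × 337.15 × 1.48×10² × 4.38×10² = 1.21×10⁻¹⁵ V²
V_n = √(1.21×10⁻¹⁵) = 3.47×10⁻⁸ V = 34.7 nV

34.7 nV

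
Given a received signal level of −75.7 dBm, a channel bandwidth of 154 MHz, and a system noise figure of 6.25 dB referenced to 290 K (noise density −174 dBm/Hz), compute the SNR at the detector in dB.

Noise floor: N = −174 + 10 log₁₀(B) + NF
10 log₁₀(1.54×10⁸) = 81.88 dB
N = −174 + 81.88 + 6.25 = −85.87 dBm
SNR = P_sig − N = −75.7 − (−85.87) = 10.17 dB → 10.2 dB

10.2 dB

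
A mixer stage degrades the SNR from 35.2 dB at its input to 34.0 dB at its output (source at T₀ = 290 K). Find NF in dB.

NF (dB) = SNR_in(dB) − SNR_out(dB) when the source is at T₀
NF = 35.2 − 34.0 = 1.2 dB

1.2 dB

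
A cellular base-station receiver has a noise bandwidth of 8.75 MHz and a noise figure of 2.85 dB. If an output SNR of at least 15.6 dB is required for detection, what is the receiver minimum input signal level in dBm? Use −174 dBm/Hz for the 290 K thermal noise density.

−86.1 dBm

Sensitivity = −174 + 10 log₁₀(B) + NF + SNR_min
= −174 + 69.42 + 2.85 + 15.6
= −86.13 dBm → −86.1 dBm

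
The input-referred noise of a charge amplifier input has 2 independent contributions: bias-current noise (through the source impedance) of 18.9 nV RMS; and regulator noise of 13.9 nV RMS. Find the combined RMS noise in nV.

Uncorrelated sources add in power (mean-square): V_tot = √(ΣV_i²)
V_tot = √[(1.89×10⁻⁸)² + (1.39×10⁻⁸)²] = 2.35×10⁻⁸ V = 23.5 nV

23.5 nV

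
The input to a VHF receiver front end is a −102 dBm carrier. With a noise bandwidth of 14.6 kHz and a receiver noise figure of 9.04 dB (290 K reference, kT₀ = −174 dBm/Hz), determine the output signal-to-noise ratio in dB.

Noise floor: N = −174 + 10 log₁₀(B) + NF
10 log₁₀(1.46×10⁴) = 41.64 dB
N = −174 + 41.64 + 9.04 = −123.32 dBm
SNR = P_sig − N = −102 − (−123.32) = 21.32 dB → 21.3 dB

21.3 dB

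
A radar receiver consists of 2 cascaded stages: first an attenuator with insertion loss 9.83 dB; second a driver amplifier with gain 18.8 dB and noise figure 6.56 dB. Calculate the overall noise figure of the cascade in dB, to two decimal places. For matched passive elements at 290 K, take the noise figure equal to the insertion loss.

16.39 dB

Convert to linear (a loss of L dB is a gain of −L dB): F_i = 10^(NF_i/10), G_i = 10^(G_i,dB/10)
  Stage 1: F_1 = 10^(9.83/10) = 9.616, G_1 = 10^(−9.83/10) = 0.1040
  Stage 2: F_2 = 10^(6.56/10) = 4.529, G_2 = 10^(18.8/10) = 75.86
Friis cascade:
  F = 9.616 + (4.529 − 1)/0.1040 = 43.55
NF = 10 log₁₀(43.55) = 16.39 dB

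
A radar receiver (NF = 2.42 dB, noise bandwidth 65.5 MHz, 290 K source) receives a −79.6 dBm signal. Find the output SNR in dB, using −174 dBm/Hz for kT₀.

Noise floor: N = −174 + 10 log₁₀(B) + NF
10 log₁₀(6.55×10⁷) = 78.16 dB
N = −174 + 78.16 + 2.42 = −93.42 dBm
SNR = P_sig − N = −79.6 − (−93.42) = 13.82 dB → 13.8 dB

13.8 dB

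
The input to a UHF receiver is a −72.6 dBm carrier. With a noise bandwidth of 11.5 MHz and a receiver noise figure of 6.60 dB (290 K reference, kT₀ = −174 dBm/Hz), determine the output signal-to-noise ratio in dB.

24.2 dB

Noise floor: N = −174 + 10 log₁₀(B) + NF
10 log₁₀(1.15×10⁷) = 70.61 dB
N = −174 + 70.61 + 6.60 = −96.79 dBm
SNR = P_sig − N = −72.6 − (−96.79) = 24.19 dB → 24.2 dB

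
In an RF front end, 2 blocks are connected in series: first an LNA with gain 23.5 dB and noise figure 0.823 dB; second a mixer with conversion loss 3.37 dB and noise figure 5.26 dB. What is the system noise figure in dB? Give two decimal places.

Convert to linear (a loss of L dB is a gain of −L dB): F_i = 10^(NF_i/10), G_i = 10^(G_i,dB/10)
  Stage 1: F_1 = 10^(0.823/10) = 1.209, G_1 = 10^(23.5/10) = 223.9
  Stage 2: F_2 = 10^(5.26/10) = 3.357, G_2 = 10^(−3.37/10) = 0.4603
Friis cascade:
  F = 1.209 + (3.357 − 1)/223.9 = 1.219
NF = 10 log₁₀(1.219) = 0.86 dB

0.86 dB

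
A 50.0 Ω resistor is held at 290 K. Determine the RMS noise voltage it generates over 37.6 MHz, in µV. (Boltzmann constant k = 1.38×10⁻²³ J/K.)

V_n = √(4kTRB)
4kTRB = 4 × 1.38×10⁻²³ × 290 × 5.00×10¹ × 3.76×10⁷ = 3.01×10⁻¹¹ V²
V_n = √(3.01×10⁻¹¹) = 5.49×10⁻⁶ V = 5.49 µV

5.49 µV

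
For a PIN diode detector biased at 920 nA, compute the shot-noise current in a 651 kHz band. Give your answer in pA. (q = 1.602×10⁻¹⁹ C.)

I_n = √(2qI·B)
2qI·B = 2 × 1.602×10⁻¹⁹ × 9.20×10⁻⁷ × 6.51×10⁵ = 1.92×10⁻¹⁹ A²
I_n = √(1.92×10⁻¹⁹) = 4.38×10⁻¹⁰ A = 438 pA

438 pA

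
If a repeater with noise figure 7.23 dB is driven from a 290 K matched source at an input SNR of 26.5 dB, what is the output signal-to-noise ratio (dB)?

19.27 dB

By definition F = SNR_in/SNR_out, so in dB: SNR_out = SNR_in − NF
SNR_out = 26.5 − 7.23 = 19.27 dB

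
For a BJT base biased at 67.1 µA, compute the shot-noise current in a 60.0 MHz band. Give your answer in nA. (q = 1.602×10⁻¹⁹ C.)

35.9 nA

I_n = √(2qI·B)
2qI·B = 2 × 1.602×10⁻¹⁹ × 6.71×10⁻⁵ × 6.00×10⁷ = 1.29×10⁻¹⁵ A²
I_n = √(1.29×10⁻¹⁵) = 3.59×10⁻⁸ A = 35.9 nA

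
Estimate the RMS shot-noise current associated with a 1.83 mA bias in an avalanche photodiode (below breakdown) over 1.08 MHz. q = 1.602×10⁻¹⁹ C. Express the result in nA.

I_n = √(2qI·B)
2qI·B = 2 × 1.602×10⁻¹⁹ × 1.83×10⁻³ × 1.08×10⁶ = 6.33×10⁻¹⁶ A²
I_n = √(6.33×10⁻¹⁶) = 2.52×10⁻⁸ A = 25.2 nA

25.2 nA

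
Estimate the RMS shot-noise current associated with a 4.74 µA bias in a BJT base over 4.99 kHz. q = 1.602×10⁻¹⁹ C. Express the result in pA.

I_n = √(2qI·B)
2qI·B = 2 × 1.602×10⁻¹⁹ × 4.74×10⁻⁶ × 4.99×10³ = 7.58×10⁻²¹ A²
I_n = √(7.58×10⁻²¹) = 8.71×10⁻¹¹ A = 87.1 pA

87.1 pA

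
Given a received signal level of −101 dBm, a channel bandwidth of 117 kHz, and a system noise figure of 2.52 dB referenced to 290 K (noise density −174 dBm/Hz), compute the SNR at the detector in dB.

19.8 dB

Noise floor: N = −174 + 10 log₁₀(B) + NF
10 log₁₀(1.17×10⁵) = 50.68 dB
N = −174 + 50.68 + 2.52 = −120.80 dBm
SNR = P_sig − N = −101 − (−120.80) = 19.80 dB → 19.8 dB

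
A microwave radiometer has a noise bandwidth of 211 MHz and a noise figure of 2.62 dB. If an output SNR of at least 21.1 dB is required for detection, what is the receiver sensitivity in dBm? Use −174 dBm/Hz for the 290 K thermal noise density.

Sensitivity = −174 + 10 log₁₀(B) + NF + SNR_min
= −174 + 83.24 + 2.62 + 21.1
= −67.04 dBm → −67.0 dBm

−67.0 dBm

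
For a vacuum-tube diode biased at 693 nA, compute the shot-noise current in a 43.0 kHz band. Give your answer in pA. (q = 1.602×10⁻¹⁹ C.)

I_n = √(2qI·B)
2qI·B = 2 × 1.602×10⁻¹⁹ × 6.93×10⁻⁷ × 4.30×10⁴ = 9.55×10⁻²¹ A²
I_n = √(9.55×10⁻²¹) = 9.77×10⁻¹¹ A = 97.7 pA

97.7 pA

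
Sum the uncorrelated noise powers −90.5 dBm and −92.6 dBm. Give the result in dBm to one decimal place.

Convert to linear, add, convert back:
P₁ = 8.91×10⁻¹³ W, P₂ = 5.50×10⁻¹³ W
P_tot = 1.44×10⁻¹² W → 10 log₁₀(P_tot / 10⁻³) = −88.4 dBm

−88.4 dBm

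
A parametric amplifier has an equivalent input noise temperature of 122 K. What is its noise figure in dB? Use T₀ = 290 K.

1.52 dB

F = 1 + T_e/T₀ = 1 + 122/290 = 1.42069
NF = 10 log₁₀(1.42069) = 1.52 dB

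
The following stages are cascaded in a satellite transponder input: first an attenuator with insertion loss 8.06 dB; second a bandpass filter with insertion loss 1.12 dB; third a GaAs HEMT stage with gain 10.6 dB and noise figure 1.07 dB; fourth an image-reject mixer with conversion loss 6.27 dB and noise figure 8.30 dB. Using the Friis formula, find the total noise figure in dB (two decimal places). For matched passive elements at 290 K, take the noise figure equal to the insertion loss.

Convert to linear (a loss of L dB is a gain of −L dB): F_i = 10^(NF_i/10), G_i = 10^(G_i,dB/10)
  Stage 1: F_1 = 10^(8.06/10) = 6.397, G_1 = 10^(−8.06/10) = 0.1563
  Stage 2: F_2 = 10^(1.12/10) = 1.294, G_2 = 10^(−1.12/10) = 0.7727
  Stage 3: F_3 = 10^(1.07/10) = 1.279, G_3 = 10^(10.6/10) = 11.48
  Stage 4: F_4 = 10^(8.30/10) = 6.761, G_4 = 10^(−6.27/10) = 0.2360
Friis cascade:
  F = 6.397 + (1.294 − 1)/0.1563 + (1.279 − 1)/0.1208 + (6.761 − 1)/1.387 = 14.75
NF = 10 log₁₀(14.75) = 11.69 dB

11.69 dB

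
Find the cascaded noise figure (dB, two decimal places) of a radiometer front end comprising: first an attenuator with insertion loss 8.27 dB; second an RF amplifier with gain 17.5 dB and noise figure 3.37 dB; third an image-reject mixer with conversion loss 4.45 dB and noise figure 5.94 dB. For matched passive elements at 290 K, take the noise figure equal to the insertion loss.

Convert to linear (a loss of L dB is a gain of −L dB): F_i = 10^(NF_i/10), G_i = 10^(G_i,dB/10)
  Stage 1: F_1 = 10^(8.27/10) = 6.714, G_1 = 10^(−8.27/10) = 0.1489
  Stage 2: F_2 = 10^(3.37/10) = 2.173, G_2 = 10^(17.5/10) = 56.23
  Stage 3: F_3 = 10^(5.94/10) = 3.926, G_3 = 10^(−4.45/10) = 0.3589
Friis cascade:
  F = 6.714 + (2.173 − 1)/0.1489 + (3.926 − 1)/8.375 = 14.94
NF = 10 log₁₀(14.94) = 11.74 dB

11.74 dB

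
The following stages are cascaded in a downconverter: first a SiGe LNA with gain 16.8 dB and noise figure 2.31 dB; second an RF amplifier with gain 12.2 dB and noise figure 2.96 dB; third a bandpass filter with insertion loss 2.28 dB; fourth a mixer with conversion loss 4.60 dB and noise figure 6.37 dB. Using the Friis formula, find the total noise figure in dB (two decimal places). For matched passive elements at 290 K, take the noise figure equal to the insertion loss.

Convert to linear (a loss of L dB is a gain of −L dB): F_i = 10^(NF_i/10), G_i = 10^(G_i,dB/10)
  Stage 1: F_1 = 10^(2.31/10) = 1.702, G_1 = 10^(16.8/10) = 47.86
  Stage 2: F_2 = 10^(2.96/10) = 1.977, G_2 = 10^(12.2/10) = 16.60
  Stage 3: F_3 = 10^(2.28/10) = 1.690, G_3 = 10^(−2.28/10) = 0.5916
  Stage 4: F_4 = 10^(6.37/10) = 4.335, G_4 = 10^(−4.60/10) = 0.3467
Friis cascade:
  F = 1.702 + (1.977 − 1)/47.86 + (1.690 − 1)/794.3 + (4.335 − 1)/469.9 = 1.731
NF = 10 log₁₀(1.731) = 2.38 dB

2.38 dB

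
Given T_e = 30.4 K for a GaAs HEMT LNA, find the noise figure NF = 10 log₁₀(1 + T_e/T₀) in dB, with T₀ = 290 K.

F = 1 + T_e/T₀ = 1 + 30.4/290 = 1.10483
NF = 10 log₁₀(1.10483) = 0.433 dB

0.433 dB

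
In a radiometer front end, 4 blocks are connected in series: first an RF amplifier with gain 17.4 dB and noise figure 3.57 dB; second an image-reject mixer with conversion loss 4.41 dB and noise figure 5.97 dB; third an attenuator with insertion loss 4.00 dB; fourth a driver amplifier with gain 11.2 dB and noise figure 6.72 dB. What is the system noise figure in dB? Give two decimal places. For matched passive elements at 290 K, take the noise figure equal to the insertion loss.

4.58 dB

Convert to linear (a loss of L dB is a gain of −L dB): F_i = 10^(NF_i/10), G_i = 10^(G_i,dB/10)
  Stage 1: F_1 = 10^(3.57/10) = 2.275, G_1 = 10^(17.4/10) = 54.95
  Stage 2: F_2 = 10^(5.97/10) = 3.954, G_2 = 10^(−4.41/10) = 0.3622
  Stage 3: F_3 = 10^(4.00/10) = 2.512, G_3 = 10^(−4.00/10) = 0.3981
  Stage 4: F_4 = 10^(6.72/10) = 4.699, G_4 = 10^(11.2/10) = 13.18
Friis cascade:
  F = 2.275 + (3.954 − 1)/54.95 + (2.512 − 1)/19.91 + (4.699 − 1)/7.925 = 2.872
NF = 10 log₁₀(2.872) = 4.58 dB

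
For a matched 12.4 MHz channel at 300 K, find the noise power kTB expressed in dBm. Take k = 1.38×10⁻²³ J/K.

P_n = kTB = 1.38×10⁻²³ × 300 × 1.24×10⁷ = 5.13×10⁻¹⁴ W
In dBm: 10 log₁₀(5.13×10⁻¹⁴ / 10⁻³) = −102.9 dBm

−102.9 dBm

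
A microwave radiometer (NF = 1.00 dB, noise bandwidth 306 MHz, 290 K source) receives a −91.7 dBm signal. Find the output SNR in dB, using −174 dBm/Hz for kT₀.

Noise floor: N = −174 + 10 log₁₀(B) + NF
10 log₁₀(3.06×10⁸) = 84.86 dB
N = −174 + 84.86 + 1.00 = −88.14 dBm
SNR = P_sig − N = −91.7 − (−88.14) = −3.56 dB → −3.6 dB

−3.6 dB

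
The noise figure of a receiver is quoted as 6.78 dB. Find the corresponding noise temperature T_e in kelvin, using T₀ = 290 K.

1092 K

F = 10^(6.78/10) = 4.76431
T_e = (F − 1)·T₀ = (4.76431 − 1) × 290 = 1092 K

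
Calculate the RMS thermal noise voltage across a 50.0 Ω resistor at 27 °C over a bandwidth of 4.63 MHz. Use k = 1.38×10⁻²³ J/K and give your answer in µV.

1.96 µV

T = 27 °C + 273.15 = 300.15 K
V_n = √(4kTRB)
4kTRB = 4 × 1.38×10⁻²³ × 300.15 × 5.00×10¹ × 4.63×10⁶ = 3.84×10⁻¹² V²
V_n = √(3.84×10⁻¹²) = 1.96×10⁻⁶ V = 1.96 µV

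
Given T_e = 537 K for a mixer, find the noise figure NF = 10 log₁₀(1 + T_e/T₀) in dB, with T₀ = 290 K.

4.55 dB

F = 1 + T_e/T₀ = 1 + 537/290 = 2.85172
NF = 10 log₁₀(2.85172) = 4.55 dB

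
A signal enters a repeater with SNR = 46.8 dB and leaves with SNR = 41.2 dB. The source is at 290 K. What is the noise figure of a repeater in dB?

NF (dB) = SNR_in(dB) − SNR_out(dB) when the source is at T₀
NF = 46.8 − 41.2 = 5.6 dB

5.6 dB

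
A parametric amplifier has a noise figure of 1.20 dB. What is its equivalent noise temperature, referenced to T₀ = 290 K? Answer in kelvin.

92.3 K

F = 10^(1.20/10) = 1.31826
T_e = (F − 1)·T₀ = (1.31826 − 1) × 290 = 92.3 K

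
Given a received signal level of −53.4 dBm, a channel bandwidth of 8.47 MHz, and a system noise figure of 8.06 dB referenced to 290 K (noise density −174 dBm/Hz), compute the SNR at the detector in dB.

Noise floor: N = −174 + 10 log₁₀(B) + NF
10 log₁₀(8.47×10⁶) = 69.28 dB
N = −174 + 69.28 + 8.06 = −96.66 dBm
SNR = P_sig − N = −53.4 − (−96.66) = 43.26 dB → 43.3 dB

43.3 dB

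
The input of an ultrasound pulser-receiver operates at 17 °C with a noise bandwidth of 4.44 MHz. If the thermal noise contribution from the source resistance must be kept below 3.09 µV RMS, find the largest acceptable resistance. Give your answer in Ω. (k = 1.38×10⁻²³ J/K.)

134 Ω

T = 17 °C + 273.15 = 290.15 K
Johnson–Nyquist: V_n = √(4kTRB) ⇒ R = V_n² / (4kTB)
4kTB = 4 × 1.38×10⁻²³ × 290.15 × 4.44×10⁶ = 7.11×10⁻¹⁴
R = (3.09×10⁻⁶)² / 7.11×10⁻¹⁴ = 1.34×10² Ω = 134 Ω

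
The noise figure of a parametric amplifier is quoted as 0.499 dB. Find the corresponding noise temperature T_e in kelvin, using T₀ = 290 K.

35.3 K

F = 10^(0.499/10) = 1.12176
T_e = (F − 1)·T₀ = (1.12176 − 1) × 290 = 35.3 K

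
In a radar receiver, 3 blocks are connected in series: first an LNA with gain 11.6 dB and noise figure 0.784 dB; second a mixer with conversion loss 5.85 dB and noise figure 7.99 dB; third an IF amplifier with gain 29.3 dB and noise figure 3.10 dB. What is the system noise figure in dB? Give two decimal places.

2.65 dB

Convert to linear (a loss of L dB is a gain of −L dB): F_i = 10^(NF_i/10), G_i = 10^(G_i,dB/10)
  Stage 1: F_1 = 10^(0.784/10) = 1.198, G_1 = 10^(11.6/10) = 14.45
  Stage 2: F_2 = 10^(7.99/10) = 6.295, G_2 = 10^(−5.85/10) = 0.2600
  Stage 3: F_3 = 10^(3.10/10) = 2.042, G_3 = 10^(29.3/10) = 851.1
Friis cascade:
  F = 1.198 + (6.295 − 1)/14.45 + (2.042 − 1)/3.758 = 1.841
NF = 10 log₁₀(1.841) = 2.65 dB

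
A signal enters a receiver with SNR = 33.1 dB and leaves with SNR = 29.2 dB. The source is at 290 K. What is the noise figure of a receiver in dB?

3.9 dB

NF (dB) = SNR_in(dB) − SNR_out(dB) when the source is at T₀
NF = 33.1 − 29.2 = 3.9 dB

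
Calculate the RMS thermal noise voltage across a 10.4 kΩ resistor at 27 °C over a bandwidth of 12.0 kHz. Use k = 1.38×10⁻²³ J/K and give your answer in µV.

1.44 µV

T = 27 °C + 273.15 = 300.15 K
V_n = √(4kTRB)
4kTRB = 4 × 1.38×10⁻²³ × 300.15 × 1.04×10⁴ × 1.20×10⁴ = 2.07×10⁻¹² V²
V_n = √(2.07×10⁻¹²) = 1.44×10⁻⁶ V = 1.44 µV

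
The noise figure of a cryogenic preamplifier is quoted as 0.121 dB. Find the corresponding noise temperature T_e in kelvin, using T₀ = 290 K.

8.19 K

F = 10^(0.121/10) = 1.02825
T_e = (F − 1)·T₀ = (1.02825 − 1) × 290 = 8.19 K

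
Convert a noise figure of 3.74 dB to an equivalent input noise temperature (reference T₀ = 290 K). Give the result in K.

F = 10^(3.74/10) = 2.36592
T_e = (F − 1)·T₀ = (2.36592 − 1) × 290 = 396 K

396 K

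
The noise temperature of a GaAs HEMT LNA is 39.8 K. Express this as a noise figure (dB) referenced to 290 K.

F = 1 + T_e/T₀ = 1 + 39.8/290 = 1.13724
NF = 10 log₁₀(1.13724) = 0.559 dB

0.559 dB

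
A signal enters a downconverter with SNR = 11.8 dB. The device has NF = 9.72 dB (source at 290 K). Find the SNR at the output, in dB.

By definition F = SNR_in/SNR_out, so in dB: SNR_out = SNR_in − NF
SNR_out = 11.8 − 9.72 = 2.08 dB

2.08 dB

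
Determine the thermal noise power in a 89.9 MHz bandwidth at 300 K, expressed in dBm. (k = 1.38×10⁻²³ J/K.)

−94.3 dBm

P_n = kTB = 1.38×10⁻²³ × 300 × 8.99×10⁷ = 3.72×10⁻¹³ W
In dBm: 10 log₁₀(3.72×10⁻¹³ / 10⁻³) = −94.3 dBm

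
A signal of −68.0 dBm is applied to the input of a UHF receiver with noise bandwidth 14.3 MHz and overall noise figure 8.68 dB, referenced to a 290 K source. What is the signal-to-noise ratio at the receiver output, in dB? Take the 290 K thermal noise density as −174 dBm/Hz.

Noise floor: N = −174 + 10 log₁₀(B) + NF
10 log₁₀(1.43×10⁷) = 71.55 dB
N = −174 + 71.55 + 8.68 = −93.77 dBm
SNR = P_sig − N = −68.0 − (−93.77) = 25.77 dB → 25.8 dB

25.8 dB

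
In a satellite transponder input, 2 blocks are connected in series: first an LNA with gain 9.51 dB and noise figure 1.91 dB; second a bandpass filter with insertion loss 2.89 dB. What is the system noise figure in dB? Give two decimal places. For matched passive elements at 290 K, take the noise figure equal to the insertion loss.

Convert to linear (a loss of L dB is a gain of −L dB): F_i = 10^(NF_i/10), G_i = 10^(G_i,dB/10)
  Stage 1: F_1 = 10^(1.91/10) = 1.552, G_1 = 10^(9.51/10) = 8.933
  Stage 2: F_2 = 10^(2.89/10) = 1.945, G_2 = 10^(−2.89/10) = 0.5140
Friis cascade:
  F = 1.552 + (1.945 − 1)/8.933 = 1.658
NF = 10 log₁₀(1.658) = 2.20 dB

2.20 dB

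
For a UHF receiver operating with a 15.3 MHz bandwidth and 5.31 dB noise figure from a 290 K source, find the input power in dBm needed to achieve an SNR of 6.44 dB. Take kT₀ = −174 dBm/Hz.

−90.4 dBm

Sensitivity = −174 + 10 log₁₀(B) + NF + SNR_min
= −174 + 71.85 + 5.31 + 6.44
= −90.40 dBm → −90.4 dBm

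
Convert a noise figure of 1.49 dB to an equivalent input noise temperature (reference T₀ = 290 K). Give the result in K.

F = 10^(1.49/10) = 1.40929
T_e = (F − 1)·T₀ = (1.40929 − 1) × 290 = 119 K

119 K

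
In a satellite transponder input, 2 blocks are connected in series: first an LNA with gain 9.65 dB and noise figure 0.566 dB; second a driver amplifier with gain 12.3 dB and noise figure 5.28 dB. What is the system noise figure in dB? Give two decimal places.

Convert to linear (a loss of L dB is a gain of −L dB): F_i = 10^(NF_i/10), G_i = 10^(G_i,dB/10)
  Stage 1: F_1 = 10^(0.566/10) = 1.139, G_1 = 10^(9.65/10) = 9.226
  Stage 2: F_2 = 10^(5.28/10) = 3.373, G_2 = 10^(12.3/10) = 16.98
Friis cascade:
  F = 1.139 + (3.373 − 1)/9.226 = 1.396
NF = 10 log₁₀(1.396) = 1.45 dB

1.45 dB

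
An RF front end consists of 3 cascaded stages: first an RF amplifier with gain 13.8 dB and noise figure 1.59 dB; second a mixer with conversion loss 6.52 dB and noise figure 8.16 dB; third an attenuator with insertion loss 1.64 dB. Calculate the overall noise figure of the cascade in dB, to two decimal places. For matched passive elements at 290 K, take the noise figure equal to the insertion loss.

2.45 dB

Convert to linear (a loss of L dB is a gain of −L dB): F_i = 10^(NF_i/10), G_i = 10^(G_i,dB/10)
  Stage 1: F_1 = 10^(1.59/10) = 1.442, G_1 = 10^(13.8/10) = 23.99
  Stage 2: F_2 = 10^(8.16/10) = 6.546, G_2 = 10^(−6.52/10) = 0.2228
  Stage 3: F_3 = 10^(1.64/10) = 1.459, G_3 = 10^(−1.64/10) = 0.6855
Friis cascade:
  F = 1.442 + (6.546 − 1)/23.99 + (1.459 − 1)/5.346 = 1.759
NF = 10 log₁₀(1.759) = 2.45 dB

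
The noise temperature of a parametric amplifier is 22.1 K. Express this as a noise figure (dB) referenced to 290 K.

F = 1 + T_e/T₀ = 1 + 22.1/290 = 1.07621
NF = 10 log₁₀(1.07621) = 0.319 dB

0.319 dB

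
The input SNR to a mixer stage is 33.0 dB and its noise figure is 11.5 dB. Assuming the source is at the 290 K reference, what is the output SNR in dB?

21.5 dB

By definition F = SNR_in/SNR_out, so in dB: SNR_out = SNR_in − NF
SNR_out = 33.0 − 11.5 = 21.5 dB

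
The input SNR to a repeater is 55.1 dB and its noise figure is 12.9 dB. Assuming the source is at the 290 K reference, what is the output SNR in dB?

By definition F = SNR_in/SNR_out, so in dB: SNR_out = SNR_in − NF
SNR_out = 55.1 − 12.9 = 42.2 dB

42.2 dB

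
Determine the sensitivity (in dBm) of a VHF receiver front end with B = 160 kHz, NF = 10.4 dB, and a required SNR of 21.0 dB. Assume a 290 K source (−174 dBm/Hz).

−90.6 dBm

Sensitivity = −174 + 10 log₁₀(B) + NF + SNR_min
= −174 + 52.04 + 10.4 + 21.0
= −90.56 dBm → −90.6 dBm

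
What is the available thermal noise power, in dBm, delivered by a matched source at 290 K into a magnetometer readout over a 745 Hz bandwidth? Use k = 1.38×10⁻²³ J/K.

P_n = kTB = 1.38×10⁻²³ × 290 × 7.45×10² = 2.98×10⁻¹⁸ W
In dBm: 10 log₁₀(2.98×10⁻¹⁸ / 10⁻³) = −145.3 dBm

−145.3 dBm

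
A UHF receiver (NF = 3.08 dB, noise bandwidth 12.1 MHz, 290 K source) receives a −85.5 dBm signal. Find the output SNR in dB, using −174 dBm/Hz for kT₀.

14.6 dB

Noise floor: N = −174 + 10 log₁₀(B) + NF
10 log₁₀(1.21×10⁷) = 70.83 dB
N = −174 + 70.83 + 3.08 = −100.09 dBm
SNR = P_sig − N = −85.5 − (−100.09) = 14.59 dB → 14.6 dB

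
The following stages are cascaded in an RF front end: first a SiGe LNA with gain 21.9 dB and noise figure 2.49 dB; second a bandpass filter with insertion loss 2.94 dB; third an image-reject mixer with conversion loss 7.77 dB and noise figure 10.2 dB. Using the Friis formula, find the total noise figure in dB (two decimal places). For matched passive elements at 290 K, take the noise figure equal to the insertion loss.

Convert to linear (a loss of L dB is a gain of −L dB): F_i = 10^(NF_i/10), G_i = 10^(G_i,dB/10)
  Stage 1: F_1 = 10^(2.49/10) = 1.774, G_1 = 10^(21.9/10) = 154.9
  Stage 2: F_2 = 10^(2.94/10) = 1.968, G_2 = 10^(−2.94/10) = 0.5082
  Stage 3: F_3 = 10^(10.2/10) = 10.47, G_3 = 10^(−7.77/10) = 0.1671
Friis cascade:
  F = 1.774 + (1.968 − 1)/154.9 + (10.47 − 1)/78.70 = 1.901
NF = 10 log₁₀(1.901) = 2.79 dB

2.79 dB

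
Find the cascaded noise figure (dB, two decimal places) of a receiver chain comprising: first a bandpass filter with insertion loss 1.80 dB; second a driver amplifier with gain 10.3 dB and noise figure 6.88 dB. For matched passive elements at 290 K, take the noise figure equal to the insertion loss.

Convert to linear (a loss of L dB is a gain of −L dB): F_i = 10^(NF_i/10), G_i = 10^(G_i,dB/10)
  Stage 1: F_1 = 10^(1.80/10) = 1.514, G_1 = 10^(−1.80/10) = 0.6607
  Stage 2: F_2 = 10^(6.88/10) = 4.875, G_2 = 10^(10.3/10) = 10.72
Friis cascade:
  F = 1.514 + (4.875 − 1)/0.6607 = 7.379
NF = 10 log₁₀(7.379) = 8.68 dB

8.68 dB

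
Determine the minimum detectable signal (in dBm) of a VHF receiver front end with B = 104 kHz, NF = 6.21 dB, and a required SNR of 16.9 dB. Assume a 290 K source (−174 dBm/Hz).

Sensitivity = −174 + 10 log₁₀(B) + NF + SNR_min
= −174 + 50.17 + 6.21 + 16.9
= −100.72 dBm → −100.7 dBm

−100.7 dBm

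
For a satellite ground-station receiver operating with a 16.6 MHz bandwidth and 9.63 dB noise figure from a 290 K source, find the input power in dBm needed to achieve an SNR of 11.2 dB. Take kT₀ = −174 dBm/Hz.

Sensitivity = −174 + 10 log₁₀(B) + NF + SNR_min
= −174 + 72.2 + 9.63 + 11.2
= −80.97 dBm → −81.0 dBm

−81.0 dBm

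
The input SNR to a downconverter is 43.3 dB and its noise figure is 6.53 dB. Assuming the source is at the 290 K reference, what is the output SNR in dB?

36.77 dB

By definition F = SNR_in/SNR_out, so in dB: SNR_out = SNR_in − NF
SNR_out = 43.3 − 6.53 = 36.77 dB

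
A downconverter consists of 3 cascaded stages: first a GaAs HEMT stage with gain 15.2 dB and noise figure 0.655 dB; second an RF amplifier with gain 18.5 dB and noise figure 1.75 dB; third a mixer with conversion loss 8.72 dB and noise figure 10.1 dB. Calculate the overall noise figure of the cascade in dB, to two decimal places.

Convert to linear (a loss of L dB is a gain of −L dB): F_i = 10^(NF_i/10), G_i = 10^(G_i,dB/10)
  Stage 1: F_1 = 10^(0.655/10) = 1.163, G_1 = 10^(15.2/10) = 33.11
  Stage 2: F_2 = 10^(1.75/10) = 1.496, G_2 = 10^(18.5/10) = 70.79
  Stage 3: F_3 = 10^(10.1/10) = 10.23, G_3 = 10^(−8.72/10) = 0.1343
Friis cascade:
  F = 1.163 + (1.496 − 1)/33.11 + (10.23 − 1)/2344 = 1.182
NF = 10 log₁₀(1.182) = 0.73 dB

0.73 dB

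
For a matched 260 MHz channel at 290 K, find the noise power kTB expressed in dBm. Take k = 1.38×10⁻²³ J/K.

−89.8 dBm

P_n = kTB = 1.38×10⁻²³ × 290 × 2.60×10⁸ = 1.04×10⁻¹² W
In dBm: 10 log₁₀(1.04×10⁻¹² / 10⁻³) = −89.8 dBm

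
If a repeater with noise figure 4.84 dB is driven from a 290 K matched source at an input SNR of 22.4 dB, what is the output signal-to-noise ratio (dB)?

By definition F = SNR_in/SNR_out, so in dB: SNR_out = SNR_in − NF
SNR_out = 22.4 − 4.84 = 17.56 dB

17.56 dB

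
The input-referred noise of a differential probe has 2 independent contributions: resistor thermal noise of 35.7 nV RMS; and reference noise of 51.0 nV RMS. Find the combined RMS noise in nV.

62.3 nV

Uncorrelated sources add in power (mean-square): V_tot = √(ΣV_i²)
V_tot = √[(3.57×10⁻⁸)² + (5.10×10⁻⁸)²] = 6.23×10⁻⁸ V = 62.3 nV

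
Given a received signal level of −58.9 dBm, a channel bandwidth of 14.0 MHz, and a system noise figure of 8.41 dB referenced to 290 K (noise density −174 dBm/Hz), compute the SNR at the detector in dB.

35.2 dB

Noise floor: N = −174 + 10 log₁₀(B) + NF
10 log₁₀(1.40×10⁷) = 71.46 dB
N = −174 + 71.46 + 8.41 = −94.13 dBm
SNR = P_sig − N = −58.9 − (−94.13) = 35.23 dB → 35.2 dB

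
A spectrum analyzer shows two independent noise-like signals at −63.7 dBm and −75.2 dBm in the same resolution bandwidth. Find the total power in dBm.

Convert to linear, add, convert back:
P₁ = 4.27×10⁻¹⁰ W, P₂ = 3.02×10⁻¹¹ W
P_tot = 4.57×10⁻¹⁰ W → 10 log₁₀(P_tot / 10⁻³) = −63.4 dBm

−63.4 dBm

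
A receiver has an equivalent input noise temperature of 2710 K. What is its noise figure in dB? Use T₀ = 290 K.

F = 1 + T_e/T₀ = 1 + 2710/290 = 10.3448
NF = 10 log₁₀(10.3448) = 10.15 dB

10.15 dB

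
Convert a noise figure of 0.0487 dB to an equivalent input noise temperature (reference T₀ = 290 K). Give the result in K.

3.27 K

F = 10^(0.0487/10) = 1.01128
T_e = (F − 1)·T₀ = (1.01128 − 1) × 290 = 3.27 K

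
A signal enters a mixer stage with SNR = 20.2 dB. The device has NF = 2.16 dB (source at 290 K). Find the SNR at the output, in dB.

By definition F = SNR_in/SNR_out, so in dB: SNR_out = SNR_in − NF
SNR_out = 20.2 − 2.16 = 18.04 dB

18.04 dB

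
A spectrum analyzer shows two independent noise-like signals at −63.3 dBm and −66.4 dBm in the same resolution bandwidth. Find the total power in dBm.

−61.6 dBm

Convert to linear, add, convert back:
P₁ = 4.68×10⁻¹⁰ W, P₂ = 2.29×10⁻¹⁰ W
P_tot = 6.97×10⁻¹⁰ W → 10 log₁₀(P_tot / 10⁻³) = −61.6 dBm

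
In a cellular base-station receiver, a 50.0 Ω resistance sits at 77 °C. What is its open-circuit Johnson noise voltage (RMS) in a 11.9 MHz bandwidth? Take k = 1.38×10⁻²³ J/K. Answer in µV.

3.39 µV

T = 77 °C + 273.15 = 350.15 K
V_n = √(4kTRB)
4kTRB = 4 × 1.38×10⁻²³ × 350.15 × 5.00×10¹ × 1.19×10⁷ = 1.15×10⁻¹¹ V²
V_n = √(1.15×10⁻¹¹) = 3.39×10⁻⁶ V = 3.39 µV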